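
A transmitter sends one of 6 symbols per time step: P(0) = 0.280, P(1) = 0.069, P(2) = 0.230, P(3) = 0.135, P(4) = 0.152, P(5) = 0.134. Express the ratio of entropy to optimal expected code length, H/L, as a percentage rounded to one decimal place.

98.8%

Entropy H = −Σ p log₂ p ≈ 2.4597 bits.
Huffman merges: 69/1000+67/500→203/1000; 27/200+19/125→287/1000; 203/1000+23/100→433/1000; 7/25+287/1000→567/1000; 433/1000+567/1000→1. L = 249/100 ≈ 2.4900.
Efficiency = H/L = 2.4597/2.4900 = 98.8%.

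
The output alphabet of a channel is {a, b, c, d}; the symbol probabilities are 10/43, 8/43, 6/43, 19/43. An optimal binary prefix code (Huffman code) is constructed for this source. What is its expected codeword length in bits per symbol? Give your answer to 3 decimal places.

Repeatedly combine the two least-probable nodes; the expected code length is the sum of the merged weights.
merge 6/43 + 8/43 → 14/43
merge 10/43 + 14/43 → 24/43
merge 19/43 + 24/43 → 1
L = 14/43 + 24/43 + 1 = 81/43 ≈ 1.884 bits/symbol.

1.884 bits/symbol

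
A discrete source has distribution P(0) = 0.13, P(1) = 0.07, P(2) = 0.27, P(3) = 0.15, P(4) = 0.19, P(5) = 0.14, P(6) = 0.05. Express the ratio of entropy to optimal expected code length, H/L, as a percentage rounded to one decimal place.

99.3%

Entropy H = −Σ p log₂ p ≈ 2.6402 bits.
Huffman merges: 1/20+7/100→3/25; 3/25+13/100→1/4; 7/50+3/20→29/100; 19/100+1/4→11/25; 27/100+29/100→14/25; 11/25+14/25→1. L = 133/50 ≈ 2.6600.
Efficiency = H/L = 2.6402/2.6600 = 99.3%.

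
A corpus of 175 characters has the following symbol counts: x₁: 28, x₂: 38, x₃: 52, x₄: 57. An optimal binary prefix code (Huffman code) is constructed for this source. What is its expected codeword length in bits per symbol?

2 bits/symbol

Probabilities are the counts divided by 175.
Repeatedly combine the two least-probable nodes; the expected code length is the sum of the merged weights.
merge 4/25 + 38/175 → 66/175
merge 52/175 + 57/175 → 109/175
merge 66/175 + 109/175 → 1
L = 66/175 + 109/175 + 1 = 2 bits/symbol.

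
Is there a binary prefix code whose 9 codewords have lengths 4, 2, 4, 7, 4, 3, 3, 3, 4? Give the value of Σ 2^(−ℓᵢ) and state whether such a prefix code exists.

0.8828125; yes

With common denominator 2^7 = 128: Σ 2^(−ℓᵢ) = 8/128 + 32/128 + 8/128 + 1/128 + 8/128 + 16/128 + 16/128 + 16/128 + 8/128 = 113/128 = 0.8828125.
Kraft's inequality requires Σ ≤ 1; here Σ = 0.8828125 ≤ 1, so such a prefix code exists.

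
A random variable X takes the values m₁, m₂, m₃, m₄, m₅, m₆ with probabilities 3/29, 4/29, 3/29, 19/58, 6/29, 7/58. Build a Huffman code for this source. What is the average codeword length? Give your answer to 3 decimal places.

Repeatedly combine the two least-probable nodes; the expected code length is the sum of the merged weights.
merge 3/29 + 3/29 → 6/29
merge 7/58 + 4/29 → 15/58
merge 6/29 + 6/29 → 12/29
merge 15/58 + 19/58 → 17/29
merge 12/29 + 17/29 → 1
L = 6/29 + 15/58 + 12/29 + 17/29 + 1 = 143/58 ≈ 2.466 bits/symbol.

2.466 bits/symbol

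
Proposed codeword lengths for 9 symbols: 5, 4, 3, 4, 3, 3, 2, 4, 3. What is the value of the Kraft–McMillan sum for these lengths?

With common denominator 2^5 = 32: Σ 2^(−ℓᵢ) = 1/32 + 2/32 + 4/32 + 2/32 + 4/32 + 4/32 + 8/32 + 2/32 + 4/32 = 31/32 = 0.96875.

0.96875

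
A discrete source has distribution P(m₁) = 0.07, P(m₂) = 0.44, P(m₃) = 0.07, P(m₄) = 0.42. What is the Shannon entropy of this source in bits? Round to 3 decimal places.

H = −Σ pᵢ log₂ pᵢ.
−0.07·log₂(0.07) = 0.2686
−0.44·log₂(0.44) = 0.5211
−0.07·log₂(0.07) = 0.2686
−0.42·log₂(0.42) = 0.5256
Sum ≈ 1.5839 → 1.584 bits.

1.584 bits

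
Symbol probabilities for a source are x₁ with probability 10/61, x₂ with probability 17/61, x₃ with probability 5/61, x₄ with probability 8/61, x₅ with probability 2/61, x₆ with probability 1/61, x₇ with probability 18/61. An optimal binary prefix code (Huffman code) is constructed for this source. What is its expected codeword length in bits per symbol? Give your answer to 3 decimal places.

Repeatedly combine the two least-probable nodes; the expected code length is the sum of the merged weights.
merge 1/61 + 2/61 → 3/61
merge 3/61 + 5/61 → 8/61
merge 8/61 + 8/61 → 16/61
merge 10/61 + 16/61 → 26/61
merge 17/61 + 18/61 → 35/61
merge 26/61 + 35/61 → 1
L = 3/61 + 8/61 + 16/61 + 26/61 + 35/61 + 1 = 149/61 ≈ 2.443 bits/symbol.

2.443 bits/symbol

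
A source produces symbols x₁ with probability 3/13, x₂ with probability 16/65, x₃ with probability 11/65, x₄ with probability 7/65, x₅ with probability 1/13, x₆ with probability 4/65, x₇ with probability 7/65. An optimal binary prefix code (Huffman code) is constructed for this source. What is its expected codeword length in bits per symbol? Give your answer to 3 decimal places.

2.662 bits/symbol

Repeatedly combine the two least-probable nodes; the expected code length is the sum of the merged weights.
merge 4/65 + 1/13 → 9/65
merge 7/65 + 7/65 → 14/65
merge 9/65 + 11/65 → 4/13
merge 14/65 + 3/13 → 29/65
merge 16/65 + 4/13 → 36/65
merge 29/65 + 36/65 → 1
L = 9/65 + 14/65 + 4/13 + 29/65 + 36/65 + 1 = 173/65 ≈ 2.662 bits/symbol.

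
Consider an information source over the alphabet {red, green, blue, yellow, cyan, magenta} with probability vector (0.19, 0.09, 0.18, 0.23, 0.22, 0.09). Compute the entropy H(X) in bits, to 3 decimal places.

H = −Σ pᵢ log₂ pᵢ.
−0.19·log₂(0.19) = 0.4552
−0.09·log₂(0.09) = 0.3127
−0.18·log₂(0.18) = 0.4453
−0.23·log₂(0.23) = 0.4877
−0.22·log₂(0.22) = 0.4806
−0.09·log₂(0.09) = 0.3127
Sum ≈ 2.4941 → 2.494 bits.

2.494 bits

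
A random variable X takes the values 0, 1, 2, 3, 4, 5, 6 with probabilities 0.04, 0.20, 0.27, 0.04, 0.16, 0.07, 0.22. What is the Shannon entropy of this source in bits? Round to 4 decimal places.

H = −Σ pᵢ log₂ pᵢ.
−0.04·log₂(0.04) = 0.1858
−0.20·log₂(0.20) = 0.4644
−0.27·log₂(0.27) = 0.5100
−0.04·log₂(0.04) = 0.1858
−0.16·log₂(0.16) = 0.4230
−0.07·log₂(0.07) = 0.2686
−0.22·log₂(0.22) = 0.4806
Sum ≈ 2.5181 → 2.5181 bits.

2.5181 bits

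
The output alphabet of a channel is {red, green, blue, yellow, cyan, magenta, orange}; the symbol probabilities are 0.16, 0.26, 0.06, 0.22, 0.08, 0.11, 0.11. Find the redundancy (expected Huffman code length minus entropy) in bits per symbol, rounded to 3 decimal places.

0.016 bits

Entropy H = −Σ p log₂ p ≈ 2.6445 bits.
Huffman merges: 3/50+2/25→7/50; 11/100+11/100→11/50; 7/50+4/25→3/10; 11/50+11/50→11/25; 13/50+3/10→14/25; 11/25+14/25→1. L = 133/50 ≈ 2.6600.
L − H = 2.6600 − 2.6445 = 0.016 bits.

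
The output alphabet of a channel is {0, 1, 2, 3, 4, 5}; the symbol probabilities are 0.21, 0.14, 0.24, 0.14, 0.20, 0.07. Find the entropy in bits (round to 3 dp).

H = −Σ pᵢ log₂ pᵢ.
−0.21·log₂(0.21) = 0.4728
−0.14·log₂(0.14) = 0.3971
−0.24·log₂(0.24) = 0.4941
−0.14·log₂(0.14) = 0.3971
−0.20·log₂(0.20) = 0.4644
−0.07·log₂(0.07) = 0.2686
Sum ≈ 2.4941 → 2.494 bits.

2.494 bits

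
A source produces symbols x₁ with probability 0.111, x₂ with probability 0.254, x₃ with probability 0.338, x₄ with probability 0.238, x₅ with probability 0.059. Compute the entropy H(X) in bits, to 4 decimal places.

2.1169 bits

H = −Σ pᵢ log₂ pᵢ.
−0.111·log₂(0.111) = 0.3520
−0.254·log₂(0.254) = 0.5022
−0.338·log₂(0.338) = 0.5289
−0.238·log₂(0.238) = 0.4929
−0.059·log₂(0.059) = 0.2409
Sum ≈ 2.1169 → 2.1169 bits.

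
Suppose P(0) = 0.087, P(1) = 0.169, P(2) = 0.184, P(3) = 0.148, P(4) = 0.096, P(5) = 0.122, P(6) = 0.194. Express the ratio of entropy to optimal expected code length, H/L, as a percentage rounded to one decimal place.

Entropy H = −Σ p log₂ p ≈ 2.7511 bits.
Huffman merges: 87/1000+12/125→183/1000; 61/500+37/250→27/100; 169/1000+183/1000→44/125; 23/125+97/500→189/500; 27/100+44/125→311/500; 189/500+311/500→1. L = 561/200 ≈ 2.8050.
Efficiency = H/L = 2.7511/2.8050 = 98.1%.

98.1%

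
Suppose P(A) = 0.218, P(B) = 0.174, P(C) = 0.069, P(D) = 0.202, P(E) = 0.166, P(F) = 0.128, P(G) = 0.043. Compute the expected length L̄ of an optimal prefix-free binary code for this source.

2.692 bits/symbol

Repeatedly combine the two least-probable nodes; the expected code length is the sum of the merged weights.
merge 43/1000 + 69/1000 → 14/125
merge 14/125 + 16/125 → 6/25
merge 83/500 + 87/500 → 17/50
merge 101/500 + 109/500 → 21/50
merge 6/25 + 17/50 → 29/50
merge 21/50 + 29/50 → 1
L = 14/125 + 6/25 + 17/50 + 21/50 + 29/50 + 1 = 673/250 = 2.692 bits/symbol.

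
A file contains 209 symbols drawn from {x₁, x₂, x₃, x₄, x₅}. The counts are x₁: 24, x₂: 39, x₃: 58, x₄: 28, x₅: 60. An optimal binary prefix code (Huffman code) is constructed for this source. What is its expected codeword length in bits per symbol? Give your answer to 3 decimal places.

2.249 bits/symbol

Probabilities are the counts divided by 209.
Repeatedly combine the two least-probable nodes; the expected code length is the sum of the merged weights.
merge 24/209 + 28/209 → 52/209
merge 39/209 + 52/209 → 91/209
merge 58/209 + 60/209 → 118/209
merge 91/209 + 118/209 → 1
L = 52/209 + 91/209 + 118/209 + 1 = 470/209 ≈ 2.249 bits/symbol.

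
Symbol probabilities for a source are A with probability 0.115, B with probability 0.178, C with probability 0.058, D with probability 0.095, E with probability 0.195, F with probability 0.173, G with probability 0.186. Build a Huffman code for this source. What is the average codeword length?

2.772 bits/symbol

Repeatedly combine the two least-probable nodes; the expected code length is the sum of the merged weights.
merge 29/500 + 19/200 → 153/1000
merge 23/200 + 153/1000 → 67/250
merge 173/1000 + 89/500 → 351/1000
merge 93/500 + 39/200 → 381/1000
merge 67/250 + 351/1000 → 619/1000
merge 381/1000 + 619/1000 → 1
L = 153/1000 + 67/250 + 351/1000 + 381/1000 + 619/1000 + 1 = 693/250 = 2.772 bits/symbol.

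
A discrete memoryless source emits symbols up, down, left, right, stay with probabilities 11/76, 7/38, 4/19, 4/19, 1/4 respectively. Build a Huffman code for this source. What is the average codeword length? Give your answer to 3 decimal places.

Repeatedly combine the two least-probable nodes; the expected code length is the sum of the merged weights.
merge 11/76 + 7/38 → 25/76
merge 4/19 + 4/19 → 8/19
merge 1/4 + 25/76 → 11/19
merge 8/19 + 11/19 → 1
L = 25/76 + 8/19 + 11/19 + 1 = 177/76 ≈ 2.329 bits/symbol.

2.329 bits/symbol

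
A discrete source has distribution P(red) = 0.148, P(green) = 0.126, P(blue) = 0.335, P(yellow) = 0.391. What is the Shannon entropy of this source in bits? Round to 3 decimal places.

1.843 bits

H = −Σ pᵢ log₂ pᵢ.
−0.148·log₂(0.148) = 0.4079
−0.126·log₂(0.126) = 0.3766
−0.335·log₂(0.335) = 0.5286
−0.391·log₂(0.391) = 0.5297
Sum ≈ 1.8428 → 1.843 bits.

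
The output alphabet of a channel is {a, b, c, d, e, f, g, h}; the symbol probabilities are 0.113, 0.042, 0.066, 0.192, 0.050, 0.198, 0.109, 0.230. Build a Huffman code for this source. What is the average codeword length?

2.822 bits/symbol

Repeatedly combine the two least-probable nodes; the expected code length is the sum of the merged weights.
merge 21/500 + 1/20 → 23/250
merge 33/500 + 23/250 → 79/500
merge 109/1000 + 113/1000 → 111/500
merge 79/500 + 24/125 → 7/20
merge 99/500 + 111/500 → 21/50
merge 23/100 + 7/20 → 29/50
merge 21/50 + 29/50 → 1
L = 23/250 + 79/500 + 111/500 + 7/20 + 21/50 + 29/50 + 1 = 1411/500 = 2.822 bits/symbol.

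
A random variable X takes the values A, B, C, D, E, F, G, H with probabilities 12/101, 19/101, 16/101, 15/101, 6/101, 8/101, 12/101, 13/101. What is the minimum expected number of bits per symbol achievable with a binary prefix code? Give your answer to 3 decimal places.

Repeatedly combine the two least-probable nodes; the expected code length is the sum of the merged weights.
merge 6/101 + 8/101 → 14/101
merge 12/101 + 12/101 → 24/101
merge 13/101 + 14/101 → 27/101
merge 15/101 + 16/101 → 31/101
merge 19/101 + 24/101 → 43/101
merge 27/101 + 31/101 → 58/101
merge 43/101 + 58/101 → 1
L = 14/101 + 24/101 + 27/101 + 31/101 + 43/101 + 58/101 + 1 = 298/101 ≈ 2.950 bits/symbol.

2.950 bits/symbol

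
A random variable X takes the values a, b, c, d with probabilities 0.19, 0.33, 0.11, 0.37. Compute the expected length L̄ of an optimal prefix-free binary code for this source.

1.93 bits/symbol

Repeatedly combine the two least-probable nodes; the expected code length is the sum of the merged weights.
merge 11/100 + 19/100 → 3/10
merge 3/10 + 33/100 → 63/100
merge 37/100 + 63/100 → 1
L = 3/10 + 63/100 + 1 = 193/100 = 1.93 bits/symbol.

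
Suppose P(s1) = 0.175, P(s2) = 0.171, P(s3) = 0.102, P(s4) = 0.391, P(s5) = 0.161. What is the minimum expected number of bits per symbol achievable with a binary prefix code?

2.218 bits/symbol

Repeatedly combine the two least-probable nodes; the expected code length is the sum of the merged weights.
merge 51/500 + 161/1000 → 263/1000
merge 171/1000 + 7/40 → 173/500
merge 263/1000 + 173/500 → 609/1000
merge 391/1000 + 609/1000 → 1
L = 263/1000 + 173/500 + 609/1000 + 1 = 1109/500 = 2.218 bits/symbol.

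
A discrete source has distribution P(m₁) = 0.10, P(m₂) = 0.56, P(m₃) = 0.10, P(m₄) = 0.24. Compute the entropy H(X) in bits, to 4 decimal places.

H = −Σ pᵢ log₂ pᵢ.
−0.10·log₂(0.10) = 0.3322
−0.56·log₂(0.56) = 0.4684
−0.10·log₂(0.10) = 0.3322
−0.24·log₂(0.24) = 0.4941
Sum ≈ 1.6270 → 1.6270 bits.

1.6270 bits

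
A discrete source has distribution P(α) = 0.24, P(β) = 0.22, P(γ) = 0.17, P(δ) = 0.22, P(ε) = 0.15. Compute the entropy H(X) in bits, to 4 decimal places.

2.3004 bits

H = −Σ pᵢ log₂ pᵢ.
−0.24·log₂(0.24) = 0.4941
−0.22·log₂(0.22) = 0.4806
−0.17·log₂(0.17) = 0.4346
−0.22·log₂(0.22) = 0.4806
−0.15·log₂(0.15) = 0.4105
Sum ≈ 2.3004 → 2.3004 bits.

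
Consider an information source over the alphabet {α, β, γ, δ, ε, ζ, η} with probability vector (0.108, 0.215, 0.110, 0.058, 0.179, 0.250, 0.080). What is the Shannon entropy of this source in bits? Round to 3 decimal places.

2.648 bits

H = −Σ pᵢ log₂ pᵢ.
−0.108·log₂(0.108) = 0.3468
−0.215·log₂(0.215) = 0.4768
−0.110·log₂(0.110) = 0.3503
−0.058·log₂(0.058) = 0.2383
−0.179·log₂(0.179) = 0.4443
−0.250·log₂(0.250) = 0.5000
−0.080·log₂(0.080) = 0.2915
Sum ≈ 2.6479 → 2.648 bits.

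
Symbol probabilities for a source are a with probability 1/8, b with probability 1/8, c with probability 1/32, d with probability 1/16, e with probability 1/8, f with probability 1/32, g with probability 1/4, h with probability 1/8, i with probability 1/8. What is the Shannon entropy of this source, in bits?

2.9375 bits

Each probability is a power of 1/2, so log₂(1/p) is an integer.
H = Σ p·log₂(1/p) = 1/8·3 + 1/8·3 + 1/32·5 + 1/16·4 + 1/8·3 + 1/32·5 + 1/4·2 + 1/8·3 + 1/8·3 = 2.9375 bits.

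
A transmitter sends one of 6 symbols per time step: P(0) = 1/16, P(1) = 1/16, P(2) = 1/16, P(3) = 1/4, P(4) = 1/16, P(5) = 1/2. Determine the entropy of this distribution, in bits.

Each probability is a power of 1/2, so log₂(1/p) is an integer.
H = Σ p·log₂(1/p) = 1/16·4 + 1/16·4 + 1/16·4 + 1/4·2 + 1/16·4 + 1/2·1 = 2 bits.

2 bits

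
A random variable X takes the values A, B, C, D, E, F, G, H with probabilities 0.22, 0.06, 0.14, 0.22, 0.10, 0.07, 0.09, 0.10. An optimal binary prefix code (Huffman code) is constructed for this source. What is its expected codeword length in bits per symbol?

2.88 bits/symbol

Repeatedly combine the two least-probable nodes; the expected code length is the sum of the merged weights.
merge 3/50 + 7/100 → 13/100
merge 9/100 + 1/10 → 19/100
merge 1/10 + 13/100 → 23/100
merge 7/50 + 19/100 → 33/100
merge 11/50 + 11/50 → 11/25
merge 23/100 + 33/100 → 14/25
merge 11/25 + 14/25 → 1
L = 13/100 + 19/100 + 23/100 + 33/100 + 11/25 + 14/25 + 1 = 72/25 = 2.88 bits/symbol.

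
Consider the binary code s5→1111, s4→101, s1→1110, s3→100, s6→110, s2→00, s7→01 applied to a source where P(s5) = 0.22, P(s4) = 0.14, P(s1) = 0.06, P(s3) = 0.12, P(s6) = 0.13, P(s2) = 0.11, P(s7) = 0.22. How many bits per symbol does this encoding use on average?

L̄ = Σ pᵢ·ℓᵢ = 0.22·4 + 0.14·3 + 0.06·4 + 0.12·3 + 0.13·3 + 0.11·2 + 0.22·2 = 2.95 bits/symbol.

2.95 bits/symbol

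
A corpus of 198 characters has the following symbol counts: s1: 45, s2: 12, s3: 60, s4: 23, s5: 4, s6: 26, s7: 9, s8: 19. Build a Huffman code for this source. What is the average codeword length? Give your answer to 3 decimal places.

2.662 bits/symbol

Probabilities are the counts divided by 198.
Repeatedly combine the two least-probable nodes; the expected code length is the sum of the merged weights.
merge 2/99 + 1/22 → 13/198
merge 2/33 + 13/198 → 25/198
merge 19/198 + 23/198 → 7/33
merge 25/198 + 13/99 → 17/66
merge 7/33 + 5/22 → 29/66
merge 17/66 + 10/33 → 37/66
merge 29/66 + 37/66 → 1
L = 13/198 + 25/198 + 7/33 + 17/66 + 29/66 + 37/66 + 1 = 527/198 ≈ 2.662 bits/symbol.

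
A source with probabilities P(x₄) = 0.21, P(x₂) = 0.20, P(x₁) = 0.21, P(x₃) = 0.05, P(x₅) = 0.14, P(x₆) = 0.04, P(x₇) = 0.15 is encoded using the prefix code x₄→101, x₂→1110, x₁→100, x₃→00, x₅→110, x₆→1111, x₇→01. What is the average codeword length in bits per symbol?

L̄ = Σ pᵢ·ℓᵢ = 0.21·3 + 0.20·4 + 0.21·3 + 0.05·2 + 0.14·3 + 0.04·4 + 0.15·2 = 3.04 bits/symbol.

3.04 bits/symbol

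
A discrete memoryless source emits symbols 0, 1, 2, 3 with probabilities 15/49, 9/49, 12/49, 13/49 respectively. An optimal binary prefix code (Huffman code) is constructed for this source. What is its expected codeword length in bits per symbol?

2 bits/symbol

Repeatedly combine the two least-probable nodes; the expected code length is the sum of the merged weights.
merge 9/49 + 12/49 → 3/7
merge 13/49 + 15/49 → 4/7
merge 3/7 + 4/7 → 1
L = 3/7 + 4/7 + 1 = 2 bits/symbol.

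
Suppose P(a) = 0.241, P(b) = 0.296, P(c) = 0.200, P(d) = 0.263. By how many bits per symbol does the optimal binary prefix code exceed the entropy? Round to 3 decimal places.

Entropy H = −Σ p log₂ p ≈ 1.9858 bits.
Huffman merges: 1/5+241/1000→441/1000; 263/1000+37/125→559/1000; 441/1000+559/1000→1. L = 2 ≈ 2.0000.
L − H = 2.0000 − 1.9858 = 0.014 bits.

0.014 bits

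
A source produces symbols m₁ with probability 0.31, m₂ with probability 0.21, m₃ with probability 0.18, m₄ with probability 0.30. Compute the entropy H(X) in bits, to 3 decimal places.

H = −Σ pᵢ log₂ pᵢ.
−0.31·log₂(0.31) = 0.5238
−0.21·log₂(0.21) = 0.4728
−0.18·log₂(0.18) = 0.4453
−0.30·log₂(0.30) = 0.5211
Sum ≈ 1.9630 → 1.963 bits.

1.963 bits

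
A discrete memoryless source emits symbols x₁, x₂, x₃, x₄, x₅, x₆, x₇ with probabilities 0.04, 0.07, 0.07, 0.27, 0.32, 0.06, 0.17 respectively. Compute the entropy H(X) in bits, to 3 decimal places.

H = −Σ pᵢ log₂ pᵢ.
−0.04·log₂(0.04) = 0.1858
−0.07·log₂(0.07) = 0.2686
−0.07·log₂(0.07) = 0.2686
−0.27·log₂(0.27) = 0.5100
−0.32·log₂(0.32) = 0.5260
−0.06·log₂(0.06) = 0.2435
−0.17·log₂(0.17) = 0.4346
Sum ≈ 2.4370 → 2.437 bits.

2.437 bits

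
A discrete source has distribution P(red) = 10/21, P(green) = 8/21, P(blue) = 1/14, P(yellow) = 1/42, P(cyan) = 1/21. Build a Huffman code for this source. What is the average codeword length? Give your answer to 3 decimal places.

Repeatedly combine the two least-probable nodes; the expected code length is the sum of the merged weights.
merge 1/42 + 1/21 → 1/14
merge 1/14 + 1/14 → 1/7
merge 1/7 + 8/21 → 11/21
merge 10/21 + 11/21 → 1
L = 1/14 + 1/7 + 11/21 + 1 = 73/42 ≈ 1.738 bits/symbol.

1.738 bits/symbol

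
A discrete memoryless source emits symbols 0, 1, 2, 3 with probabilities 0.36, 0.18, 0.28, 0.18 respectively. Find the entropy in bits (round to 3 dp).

1.935 bits

H = −Σ pᵢ log₂ pᵢ.
−0.36·log₂(0.36) = 0.5306
−0.18·log₂(0.18) = 0.4453
−0.28·log₂(0.28) = 0.5142
−0.18·log₂(0.18) = 0.4453
Sum ≈ 1.9355 → 1.935 bits.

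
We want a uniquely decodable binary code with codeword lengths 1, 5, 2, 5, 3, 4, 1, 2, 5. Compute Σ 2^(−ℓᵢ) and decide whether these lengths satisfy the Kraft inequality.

1.78125; no

With common denominator 2^5 = 32: Σ 2^(−ℓᵢ) = 16/32 + 1/32 + 8/32 + 1/32 + 4/32 + 2/32 + 16/32 + 8/32 + 1/32 = 57/32 = 1.78125.
Kraft's inequality requires Σ ≤ 1; here Σ = 1.78125 > 1, so no such prefix code exists.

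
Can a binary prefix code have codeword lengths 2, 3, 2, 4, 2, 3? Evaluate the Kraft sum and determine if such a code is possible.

1.0625; no

With common denominator 2^4 = 16: Σ 2^(−ℓᵢ) = 4/16 + 2/16 + 4/16 + 1/16 + 4/16 + 2/16 = 17/16 = 1.0625.
Kraft's inequality requires Σ ≤ 1; here Σ = 1.0625 > 1, so no such prefix code exists.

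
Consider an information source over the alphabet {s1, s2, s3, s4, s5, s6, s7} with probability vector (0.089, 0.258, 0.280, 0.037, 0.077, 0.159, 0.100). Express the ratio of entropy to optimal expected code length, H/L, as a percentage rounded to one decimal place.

Entropy H = −Σ p log₂ p ≈ 2.5439 bits.
Huffman merges: 37/1000+77/1000→57/500; 89/1000+1/10→189/1000; 57/500+159/1000→273/1000; 189/1000+129/500→447/1000; 273/1000+7/25→553/1000; 447/1000+553/1000→1. L = 322/125 ≈ 2.5760.
Efficiency = H/L = 2.5439/2.5760 = 98.8%.

98.8%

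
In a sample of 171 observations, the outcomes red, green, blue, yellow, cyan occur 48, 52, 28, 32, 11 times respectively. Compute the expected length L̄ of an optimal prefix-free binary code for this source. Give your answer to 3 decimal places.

2.228 bits/symbol

Probabilities are the counts divided by 171.
Repeatedly combine the two least-probable nodes; the expected code length is the sum of the merged weights.
merge 11/171 + 28/171 → 13/57
merge 32/171 + 13/57 → 71/171
merge 16/57 + 52/171 → 100/171
merge 71/171 + 100/171 → 1
L = 13/57 + 71/171 + 100/171 + 1 = 127/57 ≈ 2.228 bits/symbol.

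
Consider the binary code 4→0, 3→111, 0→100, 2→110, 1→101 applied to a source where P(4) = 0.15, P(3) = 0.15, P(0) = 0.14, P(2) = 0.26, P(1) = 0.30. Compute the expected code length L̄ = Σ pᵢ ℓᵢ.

2.7 bits/symbol

L̄ = Σ pᵢ·ℓᵢ = 0.15·1 + 0.15·3 + 0.14·3 + 0.26·3 + 0.30·3 = 2.7 bits/symbol.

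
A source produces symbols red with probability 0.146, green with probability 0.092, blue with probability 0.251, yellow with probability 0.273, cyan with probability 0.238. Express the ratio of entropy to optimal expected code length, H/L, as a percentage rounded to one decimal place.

99.5%

Entropy H = −Σ p log₂ p ≈ 2.2268 bits.
Huffman merges: 23/250+73/500→119/500; 119/500+119/500→119/250; 251/1000+273/1000→131/250; 119/250+131/250→1. L = 1119/500 ≈ 2.2380.
Efficiency = H/L = 2.2268/2.2380 = 99.5%.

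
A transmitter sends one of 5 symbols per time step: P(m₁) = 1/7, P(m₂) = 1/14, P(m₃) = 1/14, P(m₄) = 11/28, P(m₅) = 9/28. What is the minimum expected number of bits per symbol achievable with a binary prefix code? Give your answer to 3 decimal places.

2.036 bits/symbol

Repeatedly combine the two least-probable nodes; the expected code length is the sum of the merged weights.
merge 1/14 + 1/14 → 1/7
merge 1/7 + 1/7 → 2/7
merge 2/7 + 9/28 → 17/28
merge 11/28 + 17/28 → 1
L = 1/7 + 2/7 + 17/28 + 1 = 57/28 ≈ 2.036 bits/symbol.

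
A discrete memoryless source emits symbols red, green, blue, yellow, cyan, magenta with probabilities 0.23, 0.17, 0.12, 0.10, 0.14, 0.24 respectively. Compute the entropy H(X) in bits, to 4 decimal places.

H = −Σ pᵢ log₂ pᵢ.
−0.23·log₂(0.23) = 0.4877
−0.17·log₂(0.17) = 0.4346
−0.12·log₂(0.12) = 0.3671
−0.10·log₂(0.10) = 0.3322
−0.14·log₂(0.14) = 0.3971
−0.24·log₂(0.24) = 0.4941
Sum ≈ 2.5128 → 2.5128 bits.

2.5128 bits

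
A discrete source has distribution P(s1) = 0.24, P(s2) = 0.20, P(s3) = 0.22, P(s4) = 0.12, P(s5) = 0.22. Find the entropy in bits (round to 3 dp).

H = −Σ pᵢ log₂ pᵢ.
−0.24·log₂(0.24) = 0.4941
−0.20·log₂(0.20) = 0.4644
−0.22·log₂(0.22) = 0.4806
−0.12·log₂(0.12) = 0.3671
−0.22·log₂(0.22) = 0.4806
Sum ≈ 2.2867 → 2.287 bits.

2.287 bits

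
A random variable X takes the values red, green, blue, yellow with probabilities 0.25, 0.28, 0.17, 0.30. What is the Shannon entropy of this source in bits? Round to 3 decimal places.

H = −Σ pᵢ log₂ pᵢ.
−0.25·log₂(0.25) = 0.5000
−0.28·log₂(0.28) = 0.5142
−0.17·log₂(0.17) = 0.4346
−0.30·log₂(0.30) = 0.5211
Sum ≈ 1.9699 → 1.970 bits.

1.970 bits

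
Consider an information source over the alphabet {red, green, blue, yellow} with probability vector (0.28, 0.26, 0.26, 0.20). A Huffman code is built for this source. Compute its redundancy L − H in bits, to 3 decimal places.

0.011 bits

Entropy H = −Σ p log₂ p ≈ 1.9892 bits.
Huffman merges: 1/5+13/50→23/50; 13/50+7/25→27/50; 23/50+27/50→1. L = 2 ≈ 2.0000.
L − H = 2.0000 − 1.9892 = 0.011 bits.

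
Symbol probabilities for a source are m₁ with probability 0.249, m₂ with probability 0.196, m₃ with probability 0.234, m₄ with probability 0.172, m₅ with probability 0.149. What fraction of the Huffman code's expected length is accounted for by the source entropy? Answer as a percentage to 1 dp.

Entropy H = −Σ p log₂ p ≈ 2.2966 bits.
Huffman merges: 149/1000+43/250→321/1000; 49/250+117/500→43/100; 249/1000+321/1000→57/100; 43/100+57/100→1. L = 2321/1000 ≈ 2.3210.
Efficiency = H/L = 2.2966/2.3210 = 98.9%.

98.9%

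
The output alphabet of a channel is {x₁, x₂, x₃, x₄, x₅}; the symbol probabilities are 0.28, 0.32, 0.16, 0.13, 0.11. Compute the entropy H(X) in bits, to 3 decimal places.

H = −Σ pᵢ log₂ pᵢ.
−0.28·log₂(0.28) = 0.5142
−0.32·log₂(0.32) = 0.5260
−0.16·log₂(0.16) = 0.4230
−0.13·log₂(0.13) = 0.3826
−0.11·log₂(0.11) = 0.3503
Sum ≈ 2.1962 → 2.196 bits.

2.196 bits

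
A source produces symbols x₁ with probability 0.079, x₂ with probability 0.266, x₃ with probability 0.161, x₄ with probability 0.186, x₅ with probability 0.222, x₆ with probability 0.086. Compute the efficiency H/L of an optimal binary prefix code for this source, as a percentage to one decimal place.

Entropy H = −Σ p log₂ p ≈ 2.4595 bits.
Huffman merges: 79/1000+43/500→33/200; 161/1000+33/200→163/500; 93/500+111/500→51/125; 133/500+163/500→74/125; 51/125+74/125→1. L = 2491/1000 ≈ 2.4910.
Efficiency = H/L = 2.4595/2.4910 = 98.7%.

98.7%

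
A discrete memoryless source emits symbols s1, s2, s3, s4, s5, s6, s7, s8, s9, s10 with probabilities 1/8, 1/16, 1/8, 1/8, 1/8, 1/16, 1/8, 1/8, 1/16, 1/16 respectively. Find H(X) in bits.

3.25 bits

Each probability is a power of 1/2, so log₂(1/p) is an integer.
H = Σ p·log₂(1/p) = 1/8·3 + 1/16·4 + 1/8·3 + 1/8·3 + 1/8·3 + 1/16·4 + 1/8·3 + 1/8·3 + 1/16·4 + 1/16·4 = 3.25 bits.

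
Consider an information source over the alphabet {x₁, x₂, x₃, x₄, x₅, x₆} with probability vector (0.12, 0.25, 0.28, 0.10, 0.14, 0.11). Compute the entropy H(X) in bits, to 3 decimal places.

2.461 bits

H = −Σ pᵢ log₂ pᵢ.
−0.12·log₂(0.12) = 0.3671
−0.25·log₂(0.25) = 0.5000
−0.28·log₂(0.28) = 0.5142
−0.10·log₂(0.10) = 0.3322
−0.14·log₂(0.14) = 0.3971
−0.11·log₂(0.11) = 0.3503
Sum ≈ 2.4609 → 2.461 bits.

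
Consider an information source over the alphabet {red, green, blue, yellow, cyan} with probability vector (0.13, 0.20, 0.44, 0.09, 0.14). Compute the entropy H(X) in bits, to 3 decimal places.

2.078 bits

H = −Σ pᵢ log₂ pᵢ.
−0.13·log₂(0.13) = 0.3826
−0.20·log₂(0.20) = 0.4644
−0.44·log₂(0.44) = 0.5211
−0.09·log₂(0.09) = 0.3127
−0.14·log₂(0.14) = 0.3971
Sum ≈ 2.0779 → 2.078 bits.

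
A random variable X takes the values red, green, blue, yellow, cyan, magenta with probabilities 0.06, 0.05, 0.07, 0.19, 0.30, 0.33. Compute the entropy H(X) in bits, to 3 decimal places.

2.232 bits

H = −Σ pᵢ log₂ pᵢ.
−0.06·log₂(0.06) = 0.2435
−0.05·log₂(0.05) = 0.2161
−0.07·log₂(0.07) = 0.2686
−0.19·log₂(0.19) = 0.4552
−0.30·log₂(0.30) = 0.5211
−0.33·log₂(0.33) = 0.5278
Sum ≈ 2.2323 → 2.232 bits.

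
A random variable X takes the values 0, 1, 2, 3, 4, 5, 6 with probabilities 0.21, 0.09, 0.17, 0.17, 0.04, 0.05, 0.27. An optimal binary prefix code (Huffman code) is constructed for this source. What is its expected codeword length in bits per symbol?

2.61 bits/symbol

Repeatedly combine the two least-probable nodes; the expected code length is the sum of the merged weights.
merge 1/25 + 1/20 → 9/100
merge 9/100 + 9/100 → 9/50
merge 17/100 + 17/100 → 17/50
merge 9/50 + 21/100 → 39/100
merge 27/100 + 17/50 → 61/100
merge 39/100 + 61/100 → 1
L = 9/100 + 9/50 + 17/50 + 39/100 + 61/100 + 1 = 261/100 = 2.61 bits/symbol.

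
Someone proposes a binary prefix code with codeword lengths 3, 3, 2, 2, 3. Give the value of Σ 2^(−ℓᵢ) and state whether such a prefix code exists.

With common denominator 2^3 = 8: Σ 2^(−ℓᵢ) = 1/8 + 1/8 + 2/8 + 2/8 + 1/8 = 7/8 = 0.875.
Kraft's inequality requires Σ ≤ 1; here Σ = 0.875 ≤ 1, so such a prefix code exists.

0.875; yes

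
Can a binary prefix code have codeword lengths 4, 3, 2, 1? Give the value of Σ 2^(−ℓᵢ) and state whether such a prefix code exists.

0.9375; yes

With common denominator 2^4 = 16: Σ 2^(−ℓᵢ) = 1/16 + 2/16 + 4/16 + 8/16 = 15/16 = 0.9375.
Kraft's inequality requires Σ ≤ 1; here Σ = 0.9375 ≤ 1, so such a prefix code exists.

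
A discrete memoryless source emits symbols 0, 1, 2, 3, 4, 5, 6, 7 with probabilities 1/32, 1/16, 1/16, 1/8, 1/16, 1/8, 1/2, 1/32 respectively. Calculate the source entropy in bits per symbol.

Each probability is a power of 1/2, so log₂(1/p) is an integer.
H = Σ p·log₂(1/p) = 1/32·5 + 1/16·4 + 1/16·4 + 1/8·3 + 1/16·4 + 1/8·3 + 1/2·1 + 1/32·5 = 2.3125 bits.

2.3125 bits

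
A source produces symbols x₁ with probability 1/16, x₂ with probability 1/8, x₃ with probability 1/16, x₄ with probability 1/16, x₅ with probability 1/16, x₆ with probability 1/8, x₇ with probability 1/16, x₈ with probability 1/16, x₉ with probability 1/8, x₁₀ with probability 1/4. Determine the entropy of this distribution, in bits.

3.125 bits

Each probability is a power of 1/2, so log₂(1/p) is an integer.
H = Σ p·log₂(1/p) = 1/16·4 + 1/8·3 + 1/16·4 + 1/16·4 + 1/16·4 + 1/8·3 + 1/16·4 + 1/16·4 + 1/8·3 + 1/4·2 = 3.125 bits.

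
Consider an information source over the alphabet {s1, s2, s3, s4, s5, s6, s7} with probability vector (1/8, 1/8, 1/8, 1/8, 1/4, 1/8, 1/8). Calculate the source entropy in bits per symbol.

2.75 bits

Each probability is a power of 1/2, so log₂(1/p) is an integer.
H = Σ p·log₂(1/p) = 1/8·3 + 1/8·3 + 1/8·3 + 1/8·3 + 1/4·2 + 1/8·3 + 1/8·3 = 2.75 bits.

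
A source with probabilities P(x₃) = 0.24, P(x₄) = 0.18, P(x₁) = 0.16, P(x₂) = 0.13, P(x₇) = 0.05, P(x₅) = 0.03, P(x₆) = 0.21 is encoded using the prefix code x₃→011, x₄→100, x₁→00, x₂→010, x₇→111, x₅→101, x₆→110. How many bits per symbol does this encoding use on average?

2.84 bits/symbol

L̄ = Σ pᵢ·ℓᵢ = 0.24·3 + 0.18·3 + 0.16·2 + 0.13·3 + 0.05·3 + 0.03·3 + 0.21·3 = 2.84 bits/symbol.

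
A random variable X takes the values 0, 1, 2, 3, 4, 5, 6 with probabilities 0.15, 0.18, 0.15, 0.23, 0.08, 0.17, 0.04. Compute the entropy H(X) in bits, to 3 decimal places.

H = −Σ pᵢ log₂ pᵢ.
−0.15·log₂(0.15) = 0.4105
−0.18·log₂(0.18) = 0.4453
−0.15·log₂(0.15) = 0.4105
−0.23·log₂(0.23) = 0.4877
−0.08·log₂(0.08) = 0.2915
−0.17·log₂(0.17) = 0.4346
−0.04·log₂(0.04) = 0.1858
Sum ≈ 2.6659 → 2.666 bits.

2.666 bits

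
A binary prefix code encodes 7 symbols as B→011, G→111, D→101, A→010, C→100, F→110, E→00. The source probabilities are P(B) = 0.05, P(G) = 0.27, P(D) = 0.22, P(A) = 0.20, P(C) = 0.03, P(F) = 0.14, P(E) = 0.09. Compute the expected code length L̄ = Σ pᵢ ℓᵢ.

L̄ = Σ pᵢ·ℓᵢ = 0.05·3 + 0.27·3 + 0.22·3 + 0.20·3 + 0.03·3 + 0.14·3 + 0.09·2 = 2.91 bits/symbol.

2.91 bits/symbol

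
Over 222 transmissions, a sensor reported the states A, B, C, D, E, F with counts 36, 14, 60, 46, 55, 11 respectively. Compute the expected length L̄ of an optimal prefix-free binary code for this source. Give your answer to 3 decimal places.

2.387 bits/symbol

Probabilities are the counts divided by 222.
Repeatedly combine the two least-probable nodes; the expected code length is the sum of the merged weights.
merge 11/222 + 7/111 → 25/222
merge 25/222 + 6/37 → 61/222
merge 23/111 + 55/222 → 101/222
merge 10/37 + 61/222 → 121/222
merge 101/222 + 121/222 → 1
L = 25/222 + 61/222 + 101/222 + 121/222 + 1 = 265/111 ≈ 2.387 bits/symbol.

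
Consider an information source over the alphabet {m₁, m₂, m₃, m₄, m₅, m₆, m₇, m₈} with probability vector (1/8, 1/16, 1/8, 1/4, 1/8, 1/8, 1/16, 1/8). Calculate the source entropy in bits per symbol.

2.875 bits

Each probability is a power of 1/2, so log₂(1/p) is an integer.
H = Σ p·log₂(1/p) = 1/8·3 + 1/16·4 + 1/8·3 + 1/4·2 + 1/8·3 + 1/8·3 + 1/16·4 + 1/8·3 = 2.875 bits.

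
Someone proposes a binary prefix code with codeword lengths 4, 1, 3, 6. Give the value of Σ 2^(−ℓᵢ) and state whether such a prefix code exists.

With common denominator 2^6 = 64: Σ 2^(−ℓᵢ) = 4/64 + 32/64 + 8/64 + 1/64 = 45/64 = 0.703125.
Kraft's inequality requires Σ ≤ 1; here Σ = 0.703125 ≤ 1, so such a prefix code exists.

0.703125; yes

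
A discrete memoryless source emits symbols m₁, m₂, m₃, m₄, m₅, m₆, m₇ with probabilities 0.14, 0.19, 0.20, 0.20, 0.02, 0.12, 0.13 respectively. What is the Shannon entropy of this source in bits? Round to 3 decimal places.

H = −Σ pᵢ log₂ pᵢ.
−0.14·log₂(0.14) = 0.3971
−0.19·log₂(0.19) = 0.4552
−0.20·log₂(0.20) = 0.4644
−0.20·log₂(0.20) = 0.4644
−0.02·log₂(0.02) = 0.1129
−0.12·log₂(0.12) = 0.3671
−0.13·log₂(0.13) = 0.3826
Sum ≈ 2.6437 → 2.644 bits.

2.644 bits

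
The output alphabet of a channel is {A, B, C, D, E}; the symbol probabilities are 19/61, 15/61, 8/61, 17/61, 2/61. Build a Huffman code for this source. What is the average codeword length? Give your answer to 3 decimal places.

2.164 bits/symbol

Repeatedly combine the two least-probable nodes; the expected code length is the sum of the merged weights.
merge 2/61 + 8/61 → 10/61
merge 10/61 + 15/61 → 25/61
merge 17/61 + 19/61 → 36/61
merge 25/61 + 36/61 → 1
L = 10/61 + 25/61 + 36/61 + 1 = 132/61 ≈ 2.164 bits/symbol.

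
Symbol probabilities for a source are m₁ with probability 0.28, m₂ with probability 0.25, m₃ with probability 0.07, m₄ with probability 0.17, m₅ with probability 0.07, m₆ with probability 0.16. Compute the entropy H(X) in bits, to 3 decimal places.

H = −Σ pᵢ log₂ pᵢ.
−0.28·log₂(0.28) = 0.5142
−0.25·log₂(0.25) = 0.5000
−0.07·log₂(0.07) = 0.2686
−0.17·log₂(0.17) = 0.4346
−0.07·log₂(0.07) = 0.2686
−0.16·log₂(0.16) = 0.4230
Sum ≈ 2.4089 → 2.409 bits.

2.409 bits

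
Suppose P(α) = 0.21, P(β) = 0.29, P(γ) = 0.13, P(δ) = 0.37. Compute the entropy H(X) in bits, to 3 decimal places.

1.904 bits

H = −Σ pᵢ log₂ pᵢ.
−0.21·log₂(0.21) = 0.4728
−0.29·log₂(0.29) = 0.5179
−0.13·log₂(0.13) = 0.3826
−0.37·log₂(0.37) = 0.5307
Sum ≈ 1.9041 → 1.904 bits.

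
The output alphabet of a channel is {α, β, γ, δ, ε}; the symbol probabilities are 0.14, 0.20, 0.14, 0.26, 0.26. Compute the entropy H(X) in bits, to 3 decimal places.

H = −Σ pᵢ log₂ pᵢ.
−0.14·log₂(0.14) = 0.3971
−0.20·log₂(0.20) = 0.4644
−0.14·log₂(0.14) = 0.3971
−0.26·log₂(0.26) = 0.5053
−0.26·log₂(0.26) = 0.5053
Sum ≈ 2.2692 → 2.269 bits.

2.269 bits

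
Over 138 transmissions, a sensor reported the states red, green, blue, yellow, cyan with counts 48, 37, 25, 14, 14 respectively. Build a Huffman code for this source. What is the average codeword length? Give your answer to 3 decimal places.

2.203 bits/symbol

Probabilities are the counts divided by 138.
Repeatedly combine the two least-probable nodes; the expected code length is the sum of the merged weights.
merge 7/69 + 7/69 → 14/69
merge 25/138 + 14/69 → 53/138
merge 37/138 + 8/23 → 85/138
merge 53/138 + 85/138 → 1
L = 14/69 + 53/138 + 85/138 + 1 = 152/69 ≈ 2.203 bits/symbol.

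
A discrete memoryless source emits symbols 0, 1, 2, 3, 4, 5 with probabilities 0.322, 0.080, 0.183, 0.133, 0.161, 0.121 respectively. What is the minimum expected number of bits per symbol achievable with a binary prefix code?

2.495 bits/symbol

Repeatedly combine the two least-probable nodes; the expected code length is the sum of the merged weights.
merge 2/25 + 121/1000 → 201/1000
merge 133/1000 + 161/1000 → 147/500
merge 183/1000 + 201/1000 → 48/125
merge 147/500 + 161/500 → 77/125
merge 48/125 + 77/125 → 1
L = 201/1000 + 147/500 + 48/125 + 77/125 + 1 = 499/200 = 2.495 bits/symbol.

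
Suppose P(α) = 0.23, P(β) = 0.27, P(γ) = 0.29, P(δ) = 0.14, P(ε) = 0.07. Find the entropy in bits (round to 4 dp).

H = −Σ pᵢ log₂ pᵢ.
−0.23·log₂(0.23) = 0.4877
−0.27·log₂(0.27) = 0.5100
−0.29·log₂(0.29) = 0.5179
−0.14·log₂(0.14) = 0.3971
−0.07·log₂(0.07) = 0.2686
Sum ≈ 2.1813 → 2.1813 bits.

2.1813 bits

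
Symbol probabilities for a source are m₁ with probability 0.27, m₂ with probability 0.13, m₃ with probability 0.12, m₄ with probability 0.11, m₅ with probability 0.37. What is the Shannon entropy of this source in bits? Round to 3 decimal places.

H = −Σ pᵢ log₂ pᵢ.
−0.27·log₂(0.27) = 0.5100
−0.13·log₂(0.13) = 0.3826
−0.12·log₂(0.12) = 0.3671
−0.11·log₂(0.11) = 0.3503
−0.37·log₂(0.37) = 0.5307
Sum ≈ 2.1407 → 2.141 bits.

2.141 bits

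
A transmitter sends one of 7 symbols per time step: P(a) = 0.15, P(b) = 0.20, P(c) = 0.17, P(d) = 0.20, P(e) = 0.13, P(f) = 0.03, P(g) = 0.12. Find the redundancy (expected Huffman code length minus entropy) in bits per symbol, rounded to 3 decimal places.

Entropy H = −Σ p log₂ p ≈ 2.6754 bits.
Huffman merges: 3/100+3/25→3/20; 13/100+3/20→7/25; 3/20+17/100→8/25; 1/5+1/5→2/5; 7/25+8/25→3/5; 2/5+3/5→1. L = 11/4 ≈ 2.7500.
L − H = 2.7500 − 2.6754 = 0.075 bits.

0.075 bits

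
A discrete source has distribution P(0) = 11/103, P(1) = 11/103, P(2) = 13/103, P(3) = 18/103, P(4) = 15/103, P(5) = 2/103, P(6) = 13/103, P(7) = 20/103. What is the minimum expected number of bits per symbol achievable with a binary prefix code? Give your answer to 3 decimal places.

Repeatedly combine the two least-probable nodes; the expected code length is the sum of the merged weights.
merge 2/103 + 11/103 → 13/103
merge 11/103 + 13/103 → 24/103
merge 13/103 + 13/103 → 26/103
merge 15/103 + 18/103 → 33/103
merge 20/103 + 24/103 → 44/103
merge 26/103 + 33/103 → 59/103
merge 44/103 + 59/103 → 1
L = 13/103 + 24/103 + 26/103 + 33/103 + 44/103 + 59/103 + 1 = 302/103 ≈ 2.932 bits/symbol.

2.932 bits/symbol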